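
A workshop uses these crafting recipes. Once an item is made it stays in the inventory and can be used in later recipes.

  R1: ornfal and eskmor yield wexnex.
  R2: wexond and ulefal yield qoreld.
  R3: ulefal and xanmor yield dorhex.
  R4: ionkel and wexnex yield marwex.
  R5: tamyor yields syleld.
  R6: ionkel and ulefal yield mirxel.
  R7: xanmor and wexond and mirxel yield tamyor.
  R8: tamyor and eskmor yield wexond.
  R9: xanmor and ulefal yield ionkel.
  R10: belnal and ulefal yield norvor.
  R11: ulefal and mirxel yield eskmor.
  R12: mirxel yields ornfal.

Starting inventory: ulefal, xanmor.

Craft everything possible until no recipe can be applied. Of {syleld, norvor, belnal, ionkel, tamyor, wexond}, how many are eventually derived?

1

xanmor and ulefal → ionkel (R9).
syleld would need tamyor (R5), but tamyor is never obtained.
norvor would need belnal and ulefal (R10), but belnal is never obtained.
No rule produces belnal, and it is not given.
ionkel: reached.
tamyor would need xanmor, wexond, and mirxel (R7), but wexond is never obtained.
wexond would need tamyor and eskmor (R8), but tamyor is never obtained.
Reached: ionkel — 1 of the 6.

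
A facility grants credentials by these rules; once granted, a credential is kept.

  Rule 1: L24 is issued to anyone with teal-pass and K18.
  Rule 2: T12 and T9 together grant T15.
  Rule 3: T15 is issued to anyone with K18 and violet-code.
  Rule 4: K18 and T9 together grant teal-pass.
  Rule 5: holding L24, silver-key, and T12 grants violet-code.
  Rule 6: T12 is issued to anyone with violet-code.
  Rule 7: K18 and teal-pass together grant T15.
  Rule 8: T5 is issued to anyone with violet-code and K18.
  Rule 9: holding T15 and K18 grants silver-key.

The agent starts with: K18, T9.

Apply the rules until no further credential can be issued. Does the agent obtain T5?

T5 would need violet-code and K18 (Rule 8), but violet-code is never granted.

No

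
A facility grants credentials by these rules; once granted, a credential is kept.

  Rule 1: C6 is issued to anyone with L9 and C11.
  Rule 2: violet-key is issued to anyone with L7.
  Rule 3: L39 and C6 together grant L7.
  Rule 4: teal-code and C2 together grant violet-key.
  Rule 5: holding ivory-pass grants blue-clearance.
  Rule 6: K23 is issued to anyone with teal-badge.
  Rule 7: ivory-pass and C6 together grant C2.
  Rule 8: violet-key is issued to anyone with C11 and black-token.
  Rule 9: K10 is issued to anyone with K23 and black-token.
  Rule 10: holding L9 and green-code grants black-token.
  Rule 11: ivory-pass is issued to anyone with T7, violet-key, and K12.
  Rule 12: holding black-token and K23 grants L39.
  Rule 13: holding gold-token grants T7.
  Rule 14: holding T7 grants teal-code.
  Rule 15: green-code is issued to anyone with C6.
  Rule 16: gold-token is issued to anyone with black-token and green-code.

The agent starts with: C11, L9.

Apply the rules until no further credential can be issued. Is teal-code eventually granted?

Holding L9 and C11 grants C6 (Rule 1).
Holding C6 grants green-code (Rule 15).
Holding L9 and green-code grants black-token (Rule 10).
Holding black-token and green-code grants gold-token (Rule 16).
Holding gold-token grants T7 (Rule 13).
Holding T7 grants teal-code (Rule 14).

Yes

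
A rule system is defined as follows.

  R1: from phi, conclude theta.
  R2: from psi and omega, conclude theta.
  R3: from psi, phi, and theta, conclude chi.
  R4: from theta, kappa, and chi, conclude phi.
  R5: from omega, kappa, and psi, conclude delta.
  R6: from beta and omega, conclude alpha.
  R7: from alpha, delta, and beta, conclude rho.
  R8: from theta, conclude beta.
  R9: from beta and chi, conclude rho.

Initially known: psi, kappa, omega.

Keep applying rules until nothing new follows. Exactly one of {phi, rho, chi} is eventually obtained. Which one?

rho

From omega, kappa, and psi, R5 gives delta.
psi and omega hold, so theta follows (R2).
From theta, R8 gives beta.
From beta and omega, R6 gives alpha.
From alpha, delta, and beta, R7 gives rho.
chi would need psi, phi, and theta (R3), but phi is never established. phi would need theta, kappa, and chi (R4), but chi is never established.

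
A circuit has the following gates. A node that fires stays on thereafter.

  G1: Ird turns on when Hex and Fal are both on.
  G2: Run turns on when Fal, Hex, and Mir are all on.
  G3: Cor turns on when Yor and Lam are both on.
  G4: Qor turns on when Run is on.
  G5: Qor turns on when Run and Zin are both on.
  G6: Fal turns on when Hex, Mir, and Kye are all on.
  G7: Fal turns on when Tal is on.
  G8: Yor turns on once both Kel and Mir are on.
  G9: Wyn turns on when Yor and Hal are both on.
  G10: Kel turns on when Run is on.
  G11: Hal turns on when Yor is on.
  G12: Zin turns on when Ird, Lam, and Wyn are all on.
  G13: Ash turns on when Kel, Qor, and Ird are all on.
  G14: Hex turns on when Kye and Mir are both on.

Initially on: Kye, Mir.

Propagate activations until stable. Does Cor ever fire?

No

Cor would need Yor and Lam (G3), but Lam never turns on.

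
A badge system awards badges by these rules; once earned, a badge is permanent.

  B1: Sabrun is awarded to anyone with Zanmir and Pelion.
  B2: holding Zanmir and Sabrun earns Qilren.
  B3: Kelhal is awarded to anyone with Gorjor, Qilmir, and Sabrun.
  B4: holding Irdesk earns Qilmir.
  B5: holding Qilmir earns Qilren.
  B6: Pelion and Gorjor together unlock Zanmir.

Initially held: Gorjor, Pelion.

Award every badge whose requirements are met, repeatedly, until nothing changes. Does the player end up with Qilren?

With Pelion and Gorjor, Zanmir is earned (B6).
With Zanmir and Pelion, Sabrun is earned (B1).
With Zanmir and Sabrun, Qilren is earned (B2).

Yes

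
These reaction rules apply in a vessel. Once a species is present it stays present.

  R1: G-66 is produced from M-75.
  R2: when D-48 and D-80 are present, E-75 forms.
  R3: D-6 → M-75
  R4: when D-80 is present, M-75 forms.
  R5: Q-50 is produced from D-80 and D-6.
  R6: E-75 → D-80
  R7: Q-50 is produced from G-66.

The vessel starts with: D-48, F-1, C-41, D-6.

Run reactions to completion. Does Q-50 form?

Yes

D-6 present → M-75 forms (R3).
M-75 present → G-66 forms (R1).
G-66 present → Q-50 forms (R7).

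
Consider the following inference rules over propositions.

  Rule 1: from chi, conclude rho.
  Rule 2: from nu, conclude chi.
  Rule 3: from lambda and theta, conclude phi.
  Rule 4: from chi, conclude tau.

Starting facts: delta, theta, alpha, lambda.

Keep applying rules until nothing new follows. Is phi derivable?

lambda and theta hold, so phi follows (Rule 3).

Yes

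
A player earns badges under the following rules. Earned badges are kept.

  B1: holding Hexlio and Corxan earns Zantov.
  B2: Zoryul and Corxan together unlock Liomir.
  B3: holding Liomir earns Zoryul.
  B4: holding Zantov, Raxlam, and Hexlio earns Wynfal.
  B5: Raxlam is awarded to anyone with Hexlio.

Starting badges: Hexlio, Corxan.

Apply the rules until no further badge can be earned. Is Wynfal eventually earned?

With Hexlio and Corxan, Zantov is earned (B1).
With Hexlio, Raxlam is earned (B5).
With Zantov, Raxlam, and Hexlio, Wynfal is earned (B4).

Yes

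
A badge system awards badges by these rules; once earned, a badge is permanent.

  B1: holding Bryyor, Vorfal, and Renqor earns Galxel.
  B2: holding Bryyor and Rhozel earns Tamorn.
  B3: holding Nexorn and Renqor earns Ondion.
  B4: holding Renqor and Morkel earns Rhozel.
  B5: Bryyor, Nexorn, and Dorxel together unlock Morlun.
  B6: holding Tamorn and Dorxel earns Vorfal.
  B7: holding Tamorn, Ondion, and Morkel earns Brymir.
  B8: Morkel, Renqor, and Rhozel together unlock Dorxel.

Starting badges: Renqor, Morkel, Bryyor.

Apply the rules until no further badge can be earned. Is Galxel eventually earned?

With Renqor and Morkel, Rhozel is earned (B4).
With Bryyor and Rhozel, Tamorn is earned (B2).
With Morkel, Renqor, and Rhozel, Dorxel is earned (B8).
With Tamorn and Dorxel, Vorfal is earned (B6).
With Bryyor, Vorfal, and Renqor, Galxel is earned (B1).

Yes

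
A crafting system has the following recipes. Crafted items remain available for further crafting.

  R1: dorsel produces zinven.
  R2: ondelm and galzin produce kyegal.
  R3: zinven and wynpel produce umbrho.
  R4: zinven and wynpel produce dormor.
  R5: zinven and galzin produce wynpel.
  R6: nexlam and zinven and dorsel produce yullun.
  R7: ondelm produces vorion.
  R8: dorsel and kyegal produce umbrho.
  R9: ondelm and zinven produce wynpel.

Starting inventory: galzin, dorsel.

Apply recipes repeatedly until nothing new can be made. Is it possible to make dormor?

Yes

Using R1, dorsel makes zinven.
zinven and galzin → wynpel (R5).
Using R4, zinven and wynpel make dormor.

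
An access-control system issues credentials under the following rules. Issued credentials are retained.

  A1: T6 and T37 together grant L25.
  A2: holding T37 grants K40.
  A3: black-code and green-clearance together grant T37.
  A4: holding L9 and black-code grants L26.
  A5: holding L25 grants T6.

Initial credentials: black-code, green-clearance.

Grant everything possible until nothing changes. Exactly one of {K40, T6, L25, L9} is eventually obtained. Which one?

Holding black-code and green-clearance grants T37 (A3).
Holding T37 grants K40 (A2).
No rule produces L9, and it is not given. T6 would need L25 (A5), but L25 is never granted. L25 would need T6 and T37 (A1), but T6 is never granted.

K40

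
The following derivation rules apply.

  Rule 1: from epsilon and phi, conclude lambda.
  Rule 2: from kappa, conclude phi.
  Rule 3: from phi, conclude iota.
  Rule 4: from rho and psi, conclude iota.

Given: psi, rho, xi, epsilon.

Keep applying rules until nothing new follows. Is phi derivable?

No

phi would need kappa (Rule 2), but kappa is never established.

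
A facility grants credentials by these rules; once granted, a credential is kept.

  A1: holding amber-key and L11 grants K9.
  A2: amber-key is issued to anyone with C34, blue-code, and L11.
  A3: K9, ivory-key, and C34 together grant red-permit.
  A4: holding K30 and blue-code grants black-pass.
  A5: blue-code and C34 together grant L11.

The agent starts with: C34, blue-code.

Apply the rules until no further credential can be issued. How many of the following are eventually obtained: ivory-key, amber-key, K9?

Holding blue-code and C34 grants L11 (A5).
Holding C34, blue-code, and L11 grants amber-key (A2).
Holding amber-key and L11 grants K9 (A1).
No rule produces ivory-key, and it is not given.
amber-key: reached.
K9: reached.
Reached: amber-key and K9 — 2 of the 3.

2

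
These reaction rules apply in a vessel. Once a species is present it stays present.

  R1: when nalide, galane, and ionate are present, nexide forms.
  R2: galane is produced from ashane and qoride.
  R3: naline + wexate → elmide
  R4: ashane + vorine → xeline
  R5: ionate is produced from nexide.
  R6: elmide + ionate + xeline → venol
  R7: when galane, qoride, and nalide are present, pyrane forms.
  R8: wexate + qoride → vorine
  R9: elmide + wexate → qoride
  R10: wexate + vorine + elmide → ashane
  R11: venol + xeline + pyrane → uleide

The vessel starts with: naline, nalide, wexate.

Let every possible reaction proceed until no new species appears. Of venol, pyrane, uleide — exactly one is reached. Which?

pyrane

naline and wexate present → elmide forms (R3).
elmide and wexate present → qoride forms (R9).
wexate and qoride present → vorine forms (R8).
wexate, vorine, and elmide present → ashane forms (R10).
ashane and qoride present → galane forms (R2).
galane, qoride, and nalide present → pyrane forms (R7).
uleide would need venol, xeline, and pyrane (R11), but venol never forms. venol would need elmide, ionate, and xeline (R6), but ionate never forms.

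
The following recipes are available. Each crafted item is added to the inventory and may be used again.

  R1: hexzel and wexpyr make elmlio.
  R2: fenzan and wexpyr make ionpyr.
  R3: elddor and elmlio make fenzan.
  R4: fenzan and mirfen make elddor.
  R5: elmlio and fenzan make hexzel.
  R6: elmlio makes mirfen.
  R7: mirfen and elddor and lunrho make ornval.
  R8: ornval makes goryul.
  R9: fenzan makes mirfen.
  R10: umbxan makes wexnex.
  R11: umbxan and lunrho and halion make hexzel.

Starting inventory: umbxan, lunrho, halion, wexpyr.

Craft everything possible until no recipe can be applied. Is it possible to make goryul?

No

goryul would need ornval (R8), but ornval is never obtained.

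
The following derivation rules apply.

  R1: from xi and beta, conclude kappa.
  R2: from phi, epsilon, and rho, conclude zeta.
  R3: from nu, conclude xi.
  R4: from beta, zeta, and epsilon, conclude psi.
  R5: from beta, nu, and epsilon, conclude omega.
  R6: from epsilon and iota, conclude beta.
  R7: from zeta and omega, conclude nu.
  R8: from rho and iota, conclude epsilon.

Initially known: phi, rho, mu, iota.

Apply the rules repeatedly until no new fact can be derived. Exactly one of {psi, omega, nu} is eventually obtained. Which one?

psi

From rho and iota, R8 gives epsilon.
phi, epsilon, and rho hold, so zeta follows (R2).
From epsilon and iota, R6 gives beta.
beta, zeta, and epsilon hold, so psi follows (R4).
nu would need zeta and omega (R7), but omega is never established. omega would need beta, nu, and epsilon (R5), but nu is never established.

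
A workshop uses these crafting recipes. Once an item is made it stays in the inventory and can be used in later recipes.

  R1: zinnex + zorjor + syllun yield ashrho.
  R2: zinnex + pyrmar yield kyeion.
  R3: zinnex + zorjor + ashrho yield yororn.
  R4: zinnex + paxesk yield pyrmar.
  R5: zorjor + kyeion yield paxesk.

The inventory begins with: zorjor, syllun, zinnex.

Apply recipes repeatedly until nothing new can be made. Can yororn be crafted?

Using R1, zinnex, zorjor, and syllun make ashrho.
Using R3, zinnex, zorjor, and ashrho make yororn.

Yes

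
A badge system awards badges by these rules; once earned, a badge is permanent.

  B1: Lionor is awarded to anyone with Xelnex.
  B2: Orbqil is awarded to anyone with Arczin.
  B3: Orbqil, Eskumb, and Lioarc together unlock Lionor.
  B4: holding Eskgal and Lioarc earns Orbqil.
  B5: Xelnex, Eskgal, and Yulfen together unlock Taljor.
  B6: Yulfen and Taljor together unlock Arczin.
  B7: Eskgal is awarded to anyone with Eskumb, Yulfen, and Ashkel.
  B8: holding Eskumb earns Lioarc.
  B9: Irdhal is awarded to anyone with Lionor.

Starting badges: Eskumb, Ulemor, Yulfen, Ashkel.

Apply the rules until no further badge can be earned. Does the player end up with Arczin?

Arczin would need Yulfen and Taljor (B6), but Taljor is never earned.

No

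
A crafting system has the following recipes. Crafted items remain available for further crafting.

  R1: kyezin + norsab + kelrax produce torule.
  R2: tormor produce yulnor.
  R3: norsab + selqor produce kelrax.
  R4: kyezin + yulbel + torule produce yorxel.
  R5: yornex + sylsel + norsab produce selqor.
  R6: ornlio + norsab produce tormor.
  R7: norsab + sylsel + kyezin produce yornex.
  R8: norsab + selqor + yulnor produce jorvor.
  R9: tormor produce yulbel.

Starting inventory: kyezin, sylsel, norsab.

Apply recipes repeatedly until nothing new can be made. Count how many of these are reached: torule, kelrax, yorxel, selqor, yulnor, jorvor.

norsab + sylsel + kyezin → yornex (R7).
yornex + sylsel + norsab → selqor (R5).
Using R3, norsab and selqor make kelrax.
Using R1, kyezin, norsab, and kelrax make torule.
torule: reached.
kelrax: reached.
yorxel would need kyezin, yulbel, and torule (R4), but yulbel is never obtained.
selqor: reached.
yulnor would need tormor (R2), but tormor is never obtained.
jorvor would need norsab, selqor, and yulnor (R8), but yulnor is never obtained.
Reached: torule, kelrax, and selqor — 3 of the 6.

3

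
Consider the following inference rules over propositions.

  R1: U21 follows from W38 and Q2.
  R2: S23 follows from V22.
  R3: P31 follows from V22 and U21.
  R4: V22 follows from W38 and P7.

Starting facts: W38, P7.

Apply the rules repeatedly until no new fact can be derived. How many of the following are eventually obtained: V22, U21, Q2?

W38 and P7 hold, so V22 follows (R4).
V22: reached.
U21 would need W38 and Q2 (R1), but Q2 is never established.
No rule produces Q2, and it is not given.
Reached: V22 — 1 of the 3.

1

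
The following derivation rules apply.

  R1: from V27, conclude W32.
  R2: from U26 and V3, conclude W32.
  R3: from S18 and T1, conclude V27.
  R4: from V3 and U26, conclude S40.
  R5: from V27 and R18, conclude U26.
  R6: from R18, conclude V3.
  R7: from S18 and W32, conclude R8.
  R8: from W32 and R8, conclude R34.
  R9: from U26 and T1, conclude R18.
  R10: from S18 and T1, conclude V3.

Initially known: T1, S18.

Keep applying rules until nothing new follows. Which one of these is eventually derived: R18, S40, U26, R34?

From S18 and T1, R3 gives V27.
V27 holds, so W32 follows (R1).
S18 and W32 hold, so R8 follows (R7).
W32 and R8 hold, so R34 follows (R8).
S40 would need V3 and U26 (R4), but U26 is never established. R18 would need U26 and T1 (R9), but U26 is never established. U26 would need V27 and R18 (R5), but R18 is never established.

R34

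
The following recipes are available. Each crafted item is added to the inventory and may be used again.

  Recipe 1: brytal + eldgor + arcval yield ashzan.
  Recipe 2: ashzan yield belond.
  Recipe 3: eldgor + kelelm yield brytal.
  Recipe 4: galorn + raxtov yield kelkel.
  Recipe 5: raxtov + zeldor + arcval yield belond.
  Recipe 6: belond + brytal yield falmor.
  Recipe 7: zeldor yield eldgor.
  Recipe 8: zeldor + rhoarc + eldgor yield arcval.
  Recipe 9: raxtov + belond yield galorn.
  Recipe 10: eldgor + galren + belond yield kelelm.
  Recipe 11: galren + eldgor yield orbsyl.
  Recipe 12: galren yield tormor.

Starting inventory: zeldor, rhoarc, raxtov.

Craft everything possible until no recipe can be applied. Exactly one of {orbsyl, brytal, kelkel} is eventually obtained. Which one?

kelkel

Using Recipe 7, zeldor makes eldgor.
zeldor + rhoarc + eldgor → arcval (Recipe 8).
Using Recipe 5, raxtov, zeldor, and arcval make belond.
Using Recipe 9, raxtov and belond make galorn.
galorn + raxtov → kelkel (Recipe 4).
brytal would need eldgor and kelelm (Recipe 3), but kelelm is never obtained. orbsyl would need galren and eldgor (Recipe 11), but galren is never obtained.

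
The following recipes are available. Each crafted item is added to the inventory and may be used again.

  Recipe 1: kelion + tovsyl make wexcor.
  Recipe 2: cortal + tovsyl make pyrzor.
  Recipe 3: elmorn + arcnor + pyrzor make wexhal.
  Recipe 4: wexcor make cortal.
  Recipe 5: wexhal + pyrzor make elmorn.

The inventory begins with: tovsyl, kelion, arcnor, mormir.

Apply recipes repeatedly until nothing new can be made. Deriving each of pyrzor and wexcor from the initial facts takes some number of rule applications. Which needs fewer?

wexcor

wexcor: Using Recipe 1, kelion and tovsyl make wexcor. [1 rule application]
pyrzor: Using Recipe 1, kelion and tovsyl make wexcor. wexcor → cortal (Recipe 4). cortal + tovsyl → pyrzor (Recipe 2). [3 rule applications]
wexcor needs fewer.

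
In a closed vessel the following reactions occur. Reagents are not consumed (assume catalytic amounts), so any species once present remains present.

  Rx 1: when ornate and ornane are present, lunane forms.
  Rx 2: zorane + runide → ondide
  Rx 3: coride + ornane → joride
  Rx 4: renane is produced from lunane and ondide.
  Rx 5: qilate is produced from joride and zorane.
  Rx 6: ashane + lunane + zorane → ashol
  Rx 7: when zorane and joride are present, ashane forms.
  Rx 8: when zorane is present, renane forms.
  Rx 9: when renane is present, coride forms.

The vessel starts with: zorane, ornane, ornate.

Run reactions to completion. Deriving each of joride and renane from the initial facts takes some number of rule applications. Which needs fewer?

renane: zorane present → renane forms (Rx 8). [1 rule application]
joride: zorane present → renane forms (Rx 8). renane present → coride forms (Rx 9). coride and ornane present → joride forms (Rx 3). [3 rule applications]
renane needs fewer.

renane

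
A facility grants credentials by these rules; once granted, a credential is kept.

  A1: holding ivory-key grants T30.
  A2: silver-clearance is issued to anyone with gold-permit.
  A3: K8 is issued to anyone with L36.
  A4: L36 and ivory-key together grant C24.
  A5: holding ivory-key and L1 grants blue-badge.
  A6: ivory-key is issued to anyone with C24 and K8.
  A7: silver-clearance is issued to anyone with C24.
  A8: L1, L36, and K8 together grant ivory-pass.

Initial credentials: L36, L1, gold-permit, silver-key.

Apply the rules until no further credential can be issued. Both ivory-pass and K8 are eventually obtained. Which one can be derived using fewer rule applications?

K8: Holding L36 grants K8 (A3). [1 rule application]
ivory-pass: Holding L36 grants K8 (A3). Holding L1, L36, and K8 grants ivory-pass (A8). [2 rule applications]
K8 needs fewer.

K8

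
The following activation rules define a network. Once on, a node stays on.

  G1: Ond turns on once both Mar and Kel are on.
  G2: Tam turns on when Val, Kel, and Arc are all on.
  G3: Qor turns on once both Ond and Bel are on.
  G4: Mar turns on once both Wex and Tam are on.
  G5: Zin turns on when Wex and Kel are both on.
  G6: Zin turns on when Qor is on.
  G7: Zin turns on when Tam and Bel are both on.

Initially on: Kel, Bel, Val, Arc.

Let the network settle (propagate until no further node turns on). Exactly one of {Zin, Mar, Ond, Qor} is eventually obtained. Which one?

Val, Kel, and Arc are on, so Tam turns on (G2).
G7: Tam and Bel on → Zin on.
Ond would need Mar and Kel (G1), but Mar never turns on. Qor would need Ond and Bel (G3), but Ond never turns on. Mar would need Wex and Tam (G4), but Wex never turns on.

Zin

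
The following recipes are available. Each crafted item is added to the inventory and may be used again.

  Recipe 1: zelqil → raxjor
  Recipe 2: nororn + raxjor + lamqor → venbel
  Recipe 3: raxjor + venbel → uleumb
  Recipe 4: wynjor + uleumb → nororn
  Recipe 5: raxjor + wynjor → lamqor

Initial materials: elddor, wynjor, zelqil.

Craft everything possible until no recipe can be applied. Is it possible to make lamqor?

Yes

Using Recipe 1, zelqil makes raxjor.
Using Recipe 5, raxjor and wynjor make lamqor.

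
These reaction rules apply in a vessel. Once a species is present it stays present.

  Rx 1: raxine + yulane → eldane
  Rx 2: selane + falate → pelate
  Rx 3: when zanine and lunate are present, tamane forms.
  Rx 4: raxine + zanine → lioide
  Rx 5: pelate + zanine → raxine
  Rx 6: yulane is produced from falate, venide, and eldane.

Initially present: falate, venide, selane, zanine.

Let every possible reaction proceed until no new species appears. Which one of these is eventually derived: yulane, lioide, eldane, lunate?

lioide

selane and falate present → pelate forms (Rx 2).
pelate and zanine present → raxine forms (Rx 5).
raxine and zanine present → lioide forms (Rx 4).
eldane would need raxine and yulane (Rx 1), but yulane never forms. No rule produces lunate, and it is not given. yulane would need falate, venide, and eldane (Rx 6), but eldane never forms.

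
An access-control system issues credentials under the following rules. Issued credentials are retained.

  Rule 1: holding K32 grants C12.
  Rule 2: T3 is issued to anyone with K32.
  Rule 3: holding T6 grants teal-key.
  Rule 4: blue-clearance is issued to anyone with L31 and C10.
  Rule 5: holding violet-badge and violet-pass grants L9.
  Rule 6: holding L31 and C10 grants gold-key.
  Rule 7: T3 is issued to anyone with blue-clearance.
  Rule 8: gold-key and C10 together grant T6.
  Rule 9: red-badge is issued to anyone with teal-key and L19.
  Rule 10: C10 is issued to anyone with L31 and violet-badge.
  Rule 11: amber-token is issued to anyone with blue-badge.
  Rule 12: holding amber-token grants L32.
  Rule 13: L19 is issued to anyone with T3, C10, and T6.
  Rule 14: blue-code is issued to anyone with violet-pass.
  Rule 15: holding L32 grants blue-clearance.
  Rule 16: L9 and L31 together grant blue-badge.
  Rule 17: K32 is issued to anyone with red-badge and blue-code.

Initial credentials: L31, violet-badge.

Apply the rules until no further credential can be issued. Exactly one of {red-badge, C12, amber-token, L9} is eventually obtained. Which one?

red-badge

Holding L31 and violet-badge grants C10 (Rule 10).
Holding L31 and C10 grants gold-key (Rule 6).
Holding L31 and C10 grants blue-clearance (Rule 4).
Holding blue-clearance grants T3 (Rule 7).
Holding gold-key and C10 grants T6 (Rule 8).
Holding T3, C10, and T6 grants L19 (Rule 13).
Holding T6 grants teal-key (Rule 3).
Holding teal-key and L19 grants red-badge (Rule 9).
C12 would need K32 (Rule 1), but K32 is never granted. amber-token would need blue-badge (Rule 11), but blue-badge is never granted. L9 would need violet-badge and violet-pass (Rule 5), but violet-pass is never granted.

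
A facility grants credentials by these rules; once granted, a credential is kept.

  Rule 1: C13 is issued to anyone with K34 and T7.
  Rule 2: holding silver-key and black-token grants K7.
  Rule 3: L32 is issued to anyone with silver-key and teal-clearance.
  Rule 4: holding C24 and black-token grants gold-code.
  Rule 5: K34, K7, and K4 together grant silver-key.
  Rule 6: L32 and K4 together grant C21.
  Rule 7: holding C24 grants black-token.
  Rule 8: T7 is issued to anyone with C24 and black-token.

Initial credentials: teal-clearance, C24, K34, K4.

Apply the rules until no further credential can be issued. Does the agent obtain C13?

Holding C24 grants black-token (Rule 7).
Holding C24 and black-token grants T7 (Rule 8).
Holding K34 and T7 grants C13 (Rule 1).

Yes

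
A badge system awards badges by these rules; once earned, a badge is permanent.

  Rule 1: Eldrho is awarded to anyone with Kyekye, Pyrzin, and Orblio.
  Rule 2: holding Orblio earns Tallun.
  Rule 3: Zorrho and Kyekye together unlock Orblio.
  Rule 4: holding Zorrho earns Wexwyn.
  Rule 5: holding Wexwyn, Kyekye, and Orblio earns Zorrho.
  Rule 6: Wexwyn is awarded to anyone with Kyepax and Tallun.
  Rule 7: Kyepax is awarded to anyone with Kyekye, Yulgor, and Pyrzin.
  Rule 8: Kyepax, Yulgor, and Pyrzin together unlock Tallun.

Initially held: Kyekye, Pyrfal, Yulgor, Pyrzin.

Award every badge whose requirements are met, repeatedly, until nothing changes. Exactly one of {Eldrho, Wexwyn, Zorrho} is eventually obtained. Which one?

With Kyekye, Yulgor, and Pyrzin, Kyepax is earned (Rule 7).
With Kyepax, Yulgor, and Pyrzin, Tallun is earned (Rule 8).
With Kyepax and Tallun, Wexwyn is earned (Rule 6).
Eldrho would need Kyekye, Pyrzin, and Orblio (Rule 1), but Orblio is never earned. Zorrho would need Wexwyn, Kyekye, and Orblio (Rule 5), but Orblio is never earned.

Wexwyn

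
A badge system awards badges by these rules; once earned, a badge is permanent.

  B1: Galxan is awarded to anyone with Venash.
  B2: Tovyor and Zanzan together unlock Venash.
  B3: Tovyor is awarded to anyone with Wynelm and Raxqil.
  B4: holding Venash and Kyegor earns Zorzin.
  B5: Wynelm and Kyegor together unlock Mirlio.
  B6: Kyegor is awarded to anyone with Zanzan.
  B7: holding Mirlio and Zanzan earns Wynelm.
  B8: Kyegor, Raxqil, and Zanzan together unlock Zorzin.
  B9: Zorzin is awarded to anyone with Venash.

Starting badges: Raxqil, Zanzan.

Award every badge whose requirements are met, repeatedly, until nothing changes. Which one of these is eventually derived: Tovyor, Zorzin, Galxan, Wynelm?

With Zanzan, Kyegor is earned (B6).
With Kyegor, Raxqil, and Zanzan, Zorzin is earned (B8).
Galxan would need Venash (B1), but Venash is never earned. Tovyor would need Wynelm and Raxqil (B3), but Wynelm is never earned. Wynelm would need Mirlio and Zanzan (B7), but Mirlio is never earned.

Zorzin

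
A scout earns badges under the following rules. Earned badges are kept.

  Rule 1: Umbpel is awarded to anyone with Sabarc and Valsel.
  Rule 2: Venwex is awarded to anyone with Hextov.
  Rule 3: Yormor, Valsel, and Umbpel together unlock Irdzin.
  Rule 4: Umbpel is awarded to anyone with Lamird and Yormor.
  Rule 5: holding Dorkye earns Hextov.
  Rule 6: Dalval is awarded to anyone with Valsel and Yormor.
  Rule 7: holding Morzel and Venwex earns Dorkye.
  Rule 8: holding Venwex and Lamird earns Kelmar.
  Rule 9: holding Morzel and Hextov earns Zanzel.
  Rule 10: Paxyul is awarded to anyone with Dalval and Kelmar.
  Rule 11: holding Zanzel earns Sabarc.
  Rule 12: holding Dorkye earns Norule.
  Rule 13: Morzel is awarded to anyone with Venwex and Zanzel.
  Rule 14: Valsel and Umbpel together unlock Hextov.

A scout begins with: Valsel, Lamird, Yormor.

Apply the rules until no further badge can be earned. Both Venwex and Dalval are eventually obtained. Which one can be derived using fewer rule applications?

Dalval

Dalval: With Valsel and Yormor, Dalval is earned (Rule 6). [1 rule application]
Venwex: With Lamird and Yormor, Umbpel is earned (Rule 4). With Valsel and Umbpel, Hextov is earned (Rule 14). With Hextov, Venwex is earned (Rule 2). [3 rule applications]
Dalval needs fewer.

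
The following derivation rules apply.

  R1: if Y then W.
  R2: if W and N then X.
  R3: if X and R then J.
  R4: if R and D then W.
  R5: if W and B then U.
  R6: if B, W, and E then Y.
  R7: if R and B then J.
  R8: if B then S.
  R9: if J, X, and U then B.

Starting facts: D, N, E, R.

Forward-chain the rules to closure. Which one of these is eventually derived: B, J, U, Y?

J

R and D hold, so W follows (R4).
W and N hold, so X follows (R2).
X and R hold, so J follows (R3).
B would need J, X, and U (R9), but U is never established. Y would need B, W, and E (R6), but B is never established. U would need W and B (R5), but B is never established.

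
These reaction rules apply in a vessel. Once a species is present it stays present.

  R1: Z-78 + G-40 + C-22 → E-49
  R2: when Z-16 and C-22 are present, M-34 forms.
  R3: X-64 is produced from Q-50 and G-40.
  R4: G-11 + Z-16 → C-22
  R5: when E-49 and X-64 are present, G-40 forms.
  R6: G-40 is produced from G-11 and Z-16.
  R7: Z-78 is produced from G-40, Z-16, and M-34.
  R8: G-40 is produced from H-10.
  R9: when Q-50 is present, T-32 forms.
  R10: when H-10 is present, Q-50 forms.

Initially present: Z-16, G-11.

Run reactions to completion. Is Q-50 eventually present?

No

Q-50 would need H-10 (R10), but H-10 never forms.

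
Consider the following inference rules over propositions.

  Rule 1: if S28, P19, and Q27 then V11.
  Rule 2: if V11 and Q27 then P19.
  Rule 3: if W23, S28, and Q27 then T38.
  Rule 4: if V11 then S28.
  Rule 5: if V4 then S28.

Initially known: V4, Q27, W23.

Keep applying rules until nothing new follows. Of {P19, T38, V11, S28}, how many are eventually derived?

From V4, Rule 5 gives S28.
W23, S28, and Q27 hold, so T38 follows (Rule 3).
P19 would need V11 and Q27 (Rule 2), but V11 is never established.
T38: reached.
V11 would need S28, P19, and Q27 (Rule 1), but P19 is never established.
S28: reached.
Reached: T38 and S28 — 2 of the 4.

2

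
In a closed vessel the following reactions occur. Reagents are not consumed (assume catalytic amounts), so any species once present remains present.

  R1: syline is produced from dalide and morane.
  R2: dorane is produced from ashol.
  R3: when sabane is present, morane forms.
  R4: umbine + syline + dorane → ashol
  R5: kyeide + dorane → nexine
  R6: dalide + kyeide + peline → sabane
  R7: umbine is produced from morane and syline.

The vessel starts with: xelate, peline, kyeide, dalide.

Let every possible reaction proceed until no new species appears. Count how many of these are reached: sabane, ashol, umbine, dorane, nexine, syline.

3

dalide, kyeide, and peline present → sabane forms (R6).
sabane present → morane forms (R3).
dalide and morane present → syline forms (R1).
morane and syline present → umbine forms (R7).
sabane: reached.
ashol would need umbine, syline, and dorane (R4), but dorane never forms.
umbine: reached.
dorane would need ashol (R2), but ashol never forms.
nexine would need kyeide and dorane (R5), but dorane never forms.
syline: reached.
Reached: sabane, umbine, and syline — 3 of the 6.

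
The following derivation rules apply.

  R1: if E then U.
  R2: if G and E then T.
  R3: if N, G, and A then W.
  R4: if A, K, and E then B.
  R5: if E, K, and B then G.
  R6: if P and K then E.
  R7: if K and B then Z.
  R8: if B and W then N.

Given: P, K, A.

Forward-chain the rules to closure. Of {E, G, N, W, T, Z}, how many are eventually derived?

4

From P and K, R6 gives E.
From A, K, and E, R4 gives B.
From K and B, R7 gives Z.
E, K, and B hold, so G follows (R5).
From G and E, R2 gives T.
E: reached.
G: reached.
N would need B and W (R8), but W is never established.
W would need N, G, and A (R3), but N is never established.
T: reached.
Z: reached.
Reached: E, G, T, and Z — 4 of the 6.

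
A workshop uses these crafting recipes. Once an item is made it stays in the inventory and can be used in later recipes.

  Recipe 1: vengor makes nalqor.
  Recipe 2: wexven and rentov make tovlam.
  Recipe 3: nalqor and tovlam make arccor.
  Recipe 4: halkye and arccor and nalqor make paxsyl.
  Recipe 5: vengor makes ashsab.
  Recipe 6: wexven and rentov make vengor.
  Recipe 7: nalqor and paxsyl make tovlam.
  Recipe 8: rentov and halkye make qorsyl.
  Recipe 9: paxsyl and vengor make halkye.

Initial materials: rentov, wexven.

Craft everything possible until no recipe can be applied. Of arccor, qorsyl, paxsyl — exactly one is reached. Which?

wexven and rentov → tovlam (Recipe 2).
wexven and rentov → vengor (Recipe 6).
Using Recipe 1, vengor makes nalqor.
nalqor and tovlam → arccor (Recipe 3).
qorsyl would need rentov and halkye (Recipe 8), but halkye is never obtained. paxsyl would need halkye, arccor, and nalqor (Recipe 4), but halkye is never obtained.

arccor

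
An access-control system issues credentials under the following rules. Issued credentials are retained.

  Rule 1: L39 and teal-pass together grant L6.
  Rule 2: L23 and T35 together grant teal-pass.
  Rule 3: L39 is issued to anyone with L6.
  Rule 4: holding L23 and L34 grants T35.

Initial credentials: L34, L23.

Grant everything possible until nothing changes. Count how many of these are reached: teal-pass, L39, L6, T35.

2

Holding L23 and L34 grants T35 (Rule 4).
Holding L23 and T35 grants teal-pass (Rule 2).
teal-pass: reached.
L39 would need L6 (Rule 3), but L6 is never granted.
L6 would need L39 and teal-pass (Rule 1), but L39 is never granted.
T35: reached.
Reached: teal-pass and T35 — 2 of the 4.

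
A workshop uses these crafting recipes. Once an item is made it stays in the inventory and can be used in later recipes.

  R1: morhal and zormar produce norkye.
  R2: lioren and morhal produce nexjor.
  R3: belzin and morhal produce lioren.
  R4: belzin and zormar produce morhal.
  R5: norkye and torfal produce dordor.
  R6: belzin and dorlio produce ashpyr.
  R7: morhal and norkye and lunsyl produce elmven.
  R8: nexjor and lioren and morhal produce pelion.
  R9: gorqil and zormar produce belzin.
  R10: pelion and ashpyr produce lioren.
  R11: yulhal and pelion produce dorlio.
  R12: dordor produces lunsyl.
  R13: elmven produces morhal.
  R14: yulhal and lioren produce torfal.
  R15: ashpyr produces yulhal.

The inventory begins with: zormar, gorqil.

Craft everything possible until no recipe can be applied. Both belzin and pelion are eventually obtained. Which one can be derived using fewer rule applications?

belzin

belzin: Using R9, gorqil and zormar make belzin. [1 rule application]
pelion: gorqil and zormar → belzin (R9). Using R4, belzin and zormar make morhal. belzin and morhal → lioren (R3). Using R2, lioren and morhal make nexjor. nexjor and lioren and morhal → pelion (R8). [5 rule applications]
belzin needs fewer.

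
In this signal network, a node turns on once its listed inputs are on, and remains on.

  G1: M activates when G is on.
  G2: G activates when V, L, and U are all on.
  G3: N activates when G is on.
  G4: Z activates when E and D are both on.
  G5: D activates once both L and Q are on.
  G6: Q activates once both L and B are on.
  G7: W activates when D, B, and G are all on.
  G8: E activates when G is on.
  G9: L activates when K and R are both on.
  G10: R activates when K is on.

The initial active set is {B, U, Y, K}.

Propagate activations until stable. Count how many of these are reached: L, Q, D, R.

4

K is on, so R activates (G10).
G9: K and R on → L on.
L and B are on, so Q activates (G6).
G5: L and Q on → D on.
L: reached.
Q: reached.
D: reached.
R: reached.
All 4 are reached.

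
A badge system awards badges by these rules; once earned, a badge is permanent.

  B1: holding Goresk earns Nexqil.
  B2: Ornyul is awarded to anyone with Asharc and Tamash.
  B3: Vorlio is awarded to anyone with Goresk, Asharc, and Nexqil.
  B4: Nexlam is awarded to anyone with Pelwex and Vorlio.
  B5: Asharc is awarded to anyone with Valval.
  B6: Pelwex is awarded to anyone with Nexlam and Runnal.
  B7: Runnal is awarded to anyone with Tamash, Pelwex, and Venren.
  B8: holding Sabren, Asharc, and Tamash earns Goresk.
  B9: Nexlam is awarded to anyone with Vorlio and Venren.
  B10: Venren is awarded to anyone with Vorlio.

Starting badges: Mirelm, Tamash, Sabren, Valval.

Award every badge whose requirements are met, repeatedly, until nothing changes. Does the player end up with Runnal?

Runnal would need Tamash, Pelwex, and Venren (B7), but Pelwex is never earned.

No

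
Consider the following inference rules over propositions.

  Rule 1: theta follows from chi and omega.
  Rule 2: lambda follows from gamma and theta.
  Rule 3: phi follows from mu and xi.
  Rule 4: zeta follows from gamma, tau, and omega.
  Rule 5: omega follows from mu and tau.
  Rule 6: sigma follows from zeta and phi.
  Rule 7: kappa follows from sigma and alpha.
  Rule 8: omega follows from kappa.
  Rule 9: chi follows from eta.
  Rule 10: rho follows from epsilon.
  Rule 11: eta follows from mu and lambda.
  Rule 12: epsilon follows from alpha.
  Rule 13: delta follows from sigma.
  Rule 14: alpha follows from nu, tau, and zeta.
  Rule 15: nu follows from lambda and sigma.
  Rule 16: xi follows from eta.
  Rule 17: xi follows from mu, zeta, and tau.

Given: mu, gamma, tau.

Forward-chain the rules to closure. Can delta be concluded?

From mu and tau, Rule 5 gives omega.
From gamma, tau, and omega, Rule 4 gives zeta.
From mu, zeta, and tau, Rule 17 gives xi.
From mu and xi, Rule 3 gives phi.
From zeta and phi, Rule 6 gives sigma.
sigma holds, so delta follows (Rule 13).

Yes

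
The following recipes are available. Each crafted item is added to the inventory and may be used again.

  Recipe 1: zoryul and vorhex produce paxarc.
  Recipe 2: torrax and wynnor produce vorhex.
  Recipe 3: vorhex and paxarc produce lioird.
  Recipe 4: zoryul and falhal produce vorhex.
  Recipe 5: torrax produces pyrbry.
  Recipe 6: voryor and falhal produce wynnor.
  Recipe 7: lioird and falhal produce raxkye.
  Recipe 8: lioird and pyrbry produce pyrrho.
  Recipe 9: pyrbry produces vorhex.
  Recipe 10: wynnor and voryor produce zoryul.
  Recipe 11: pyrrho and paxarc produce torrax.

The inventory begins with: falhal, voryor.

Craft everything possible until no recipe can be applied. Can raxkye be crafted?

voryor and falhal → wynnor (Recipe 6).
Using Recipe 10, wynnor and voryor make zoryul.
Using Recipe 4, zoryul and falhal make vorhex.
Using Recipe 1, zoryul and vorhex make paxarc.
Using Recipe 3, vorhex and paxarc make lioird.
lioird and falhal → raxkye (Recipe 7).

Yes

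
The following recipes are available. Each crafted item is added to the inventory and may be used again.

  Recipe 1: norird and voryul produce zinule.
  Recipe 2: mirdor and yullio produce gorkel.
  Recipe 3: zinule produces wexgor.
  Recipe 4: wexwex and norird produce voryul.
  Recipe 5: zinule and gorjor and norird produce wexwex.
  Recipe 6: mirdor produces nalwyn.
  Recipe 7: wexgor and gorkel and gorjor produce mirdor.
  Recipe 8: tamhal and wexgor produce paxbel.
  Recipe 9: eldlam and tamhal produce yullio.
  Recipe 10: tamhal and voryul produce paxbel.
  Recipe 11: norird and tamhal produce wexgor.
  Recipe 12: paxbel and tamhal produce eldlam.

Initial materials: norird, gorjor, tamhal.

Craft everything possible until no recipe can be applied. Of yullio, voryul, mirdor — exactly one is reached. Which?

yullio

norird and tamhal → wexgor (Recipe 11).
tamhal and wexgor → paxbel (Recipe 8).
Using Recipe 12, paxbel and tamhal make eldlam.
Using Recipe 9, eldlam and tamhal make yullio.
mirdor would need wexgor, gorkel, and gorjor (Recipe 7), but gorkel is never obtained. voryul would need wexwex and norird (Recipe 4), but wexwex is never obtained.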